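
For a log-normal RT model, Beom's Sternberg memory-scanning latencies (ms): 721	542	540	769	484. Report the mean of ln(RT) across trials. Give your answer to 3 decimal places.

6.399

ln(RT): 6.5806, 6.2953, 6.2916, 6.6451, 6.1821
Σ ln(RT) = 31.9947
Mean = 31.9947/5 = 6.39893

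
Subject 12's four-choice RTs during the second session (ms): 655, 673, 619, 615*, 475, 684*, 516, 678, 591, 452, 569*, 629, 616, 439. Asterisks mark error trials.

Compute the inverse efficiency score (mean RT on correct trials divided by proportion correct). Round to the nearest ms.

734 ms

Correct trials (n=11): 655, 673, 619, 475, 516, 678, 591, 452, 629, 616, 439
Mean correct RT = 6343/11 = 576.6364 ms
Proportion correct = 11/14
IES = 576.6364 / (11/14) = 733.901 ms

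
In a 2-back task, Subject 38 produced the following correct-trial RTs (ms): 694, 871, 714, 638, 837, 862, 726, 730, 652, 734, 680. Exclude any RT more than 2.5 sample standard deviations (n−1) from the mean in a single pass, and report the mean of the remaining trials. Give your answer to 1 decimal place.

n = 11, ΣRT = 8138, M = 739.818
Σ(x−M)² = 66325.64; s = √(66325.64/10) = 81.441
Cutoffs: 739.818 ± 2.5·81.441 → [536.2, 943.4]
No RTs fall outside the cutoffs; all 11 retained. Mean = 8138/11 = 739.818

739.8 ms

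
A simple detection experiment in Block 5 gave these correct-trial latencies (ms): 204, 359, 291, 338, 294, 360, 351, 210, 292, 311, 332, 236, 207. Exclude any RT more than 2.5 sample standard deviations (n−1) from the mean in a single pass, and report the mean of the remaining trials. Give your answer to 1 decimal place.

291.2 ms

n = 13, ΣRT = 3785, M = 291.154
Σ(x−M)² = 41495.69; s = √(41495.69/12) = 58.805
Cutoffs: 291.154 ± 2.5·58.805 → [144.1, 438.2]
No RTs fall outside the cutoffs; all 13 retained. Mean = 3785/13 = 291.154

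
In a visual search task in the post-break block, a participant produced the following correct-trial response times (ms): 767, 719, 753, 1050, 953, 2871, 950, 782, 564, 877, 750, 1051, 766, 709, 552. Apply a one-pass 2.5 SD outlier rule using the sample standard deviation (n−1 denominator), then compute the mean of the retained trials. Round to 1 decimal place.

803.1 ms

n = 15, ΣRT = 14114, M = 940.933
Σ(x−M)² = 4307766.93; s = √(4307766.93/14) = 554.705
Cutoffs: 940.933 ± 2.5·554.705 → [-445.8, 2327.7]
Outside: 2871 → excluded.
Retained (n=14): Σ = 11243, mean = 11243/14 = 803.071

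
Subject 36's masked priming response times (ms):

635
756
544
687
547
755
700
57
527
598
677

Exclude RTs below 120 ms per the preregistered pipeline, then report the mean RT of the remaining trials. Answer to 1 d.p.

Excluded: 57
Retained (n=10): Σ = 6426
Mean = 6426/10 = 642.6000

642.6 ms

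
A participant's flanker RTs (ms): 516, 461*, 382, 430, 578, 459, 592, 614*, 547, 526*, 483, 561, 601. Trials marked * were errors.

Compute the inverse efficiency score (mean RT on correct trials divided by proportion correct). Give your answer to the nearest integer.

669 ms

Correct trials (n=10): 516, 382, 430, 578, 459, 592, 547, 483, 561, 601
Mean correct RT = 5149/10 = 514.9000 ms
Proportion correct = 10/13
IES = 514.9000 / (10/13) = 669.370 ms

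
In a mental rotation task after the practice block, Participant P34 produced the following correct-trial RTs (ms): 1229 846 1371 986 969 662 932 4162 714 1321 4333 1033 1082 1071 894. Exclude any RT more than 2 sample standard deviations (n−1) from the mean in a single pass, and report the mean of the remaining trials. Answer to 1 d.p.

1008.5 ms

n = 15, ΣRT = 21605, M = 1440.333
Σ(x−M)² = 18741481.33; s = √(18741481.33/14) = 1157.012
Cutoffs: 1440.333 ± 2·1157.012 → [-873.7, 3754.4]
Outside: 4162, 4333 → excluded.
Retained (n=13): Σ = 13110, mean = 13110/13 = 1008.462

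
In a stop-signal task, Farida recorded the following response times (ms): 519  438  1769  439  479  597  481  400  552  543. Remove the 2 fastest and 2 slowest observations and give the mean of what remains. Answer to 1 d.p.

502.2 ms

Sorted: 400, 438, 439, 479, 481, 519, 543, 552, 597, 1769
Drop lowest 2 (400, 438) and highest 2 (597, 1769)
Remaining (n=6): Σ = 3013, mean = 3013/6 = 502.167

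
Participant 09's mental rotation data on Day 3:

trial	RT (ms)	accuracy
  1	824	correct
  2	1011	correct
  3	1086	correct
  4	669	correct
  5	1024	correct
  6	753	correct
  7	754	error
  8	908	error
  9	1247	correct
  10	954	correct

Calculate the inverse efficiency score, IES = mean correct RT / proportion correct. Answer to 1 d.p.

1182.5 ms

Correct trials (n=8): 824, 1011, 1086, 669, 1024, 753, 1247, 954
Mean correct RT = 7568/8 = 946.0000 ms
Proportion correct = 8/10
IES = 946.0000 / (8/10) = 1182.500 ms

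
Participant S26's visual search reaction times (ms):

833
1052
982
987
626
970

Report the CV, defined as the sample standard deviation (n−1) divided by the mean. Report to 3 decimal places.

n = 6, Σ = 5450, M = 908.3333
Σ(x−M)² = 121445.333; s = √(121445.333/5) = 155.8495
CV = 155.8495 / 908.3333 = 0.17158

0.172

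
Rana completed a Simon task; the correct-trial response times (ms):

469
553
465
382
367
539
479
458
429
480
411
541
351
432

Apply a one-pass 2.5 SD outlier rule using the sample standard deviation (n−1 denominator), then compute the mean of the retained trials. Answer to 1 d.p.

n = 14, ΣRT = 6356, M = 454.000
Σ(x−M)² = 52578.00; s = √(52578.00/13) = 63.596
Cutoffs: 454.000 ± 2.5·63.596 → [295.0, 613.0]
No RTs fall outside the cutoffs; all 14 retained. Mean = 6356/14 = 454.000

454.0 ms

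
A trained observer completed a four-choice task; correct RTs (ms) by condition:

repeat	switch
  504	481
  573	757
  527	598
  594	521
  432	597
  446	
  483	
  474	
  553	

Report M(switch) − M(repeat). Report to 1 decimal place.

M(repeat) = 4586/9 = 509.556
M(switch) = 2954/5 = 590.800
Difference = 590.800 − 509.556 = 81.244 ms

81.2 ms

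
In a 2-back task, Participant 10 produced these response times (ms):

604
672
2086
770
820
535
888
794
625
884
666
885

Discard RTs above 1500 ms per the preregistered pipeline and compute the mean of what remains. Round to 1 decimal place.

Excluded: 2086
Retained (n=11): Σ = 8143
Mean = 8143/11 = 740.2727

740.3 ms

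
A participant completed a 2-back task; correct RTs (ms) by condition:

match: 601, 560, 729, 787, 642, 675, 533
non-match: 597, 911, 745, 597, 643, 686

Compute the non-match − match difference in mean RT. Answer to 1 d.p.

M(match) = 4527/7 = 646.714
M(non-match) = 4179/6 = 696.500
Difference = 696.500 − 646.714 = 49.786 ms

49.8 ms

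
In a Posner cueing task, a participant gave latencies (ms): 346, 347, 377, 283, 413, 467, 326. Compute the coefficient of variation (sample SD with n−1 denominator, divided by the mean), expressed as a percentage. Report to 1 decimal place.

n = 7, Σ = 2559, M = 365.5714
Σ(x−M)² = 21779.714; s = √(21779.714/6) = 60.2491
CV = 60.2491 / 365.5714 = 0.16481 = 16.481%

16.5%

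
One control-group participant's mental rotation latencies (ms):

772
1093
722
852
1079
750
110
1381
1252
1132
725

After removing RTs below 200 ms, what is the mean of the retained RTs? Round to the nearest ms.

Excluded: 110
Retained (n=10): Σ = 9758
Mean = 9758/10 = 975.8000

976 ms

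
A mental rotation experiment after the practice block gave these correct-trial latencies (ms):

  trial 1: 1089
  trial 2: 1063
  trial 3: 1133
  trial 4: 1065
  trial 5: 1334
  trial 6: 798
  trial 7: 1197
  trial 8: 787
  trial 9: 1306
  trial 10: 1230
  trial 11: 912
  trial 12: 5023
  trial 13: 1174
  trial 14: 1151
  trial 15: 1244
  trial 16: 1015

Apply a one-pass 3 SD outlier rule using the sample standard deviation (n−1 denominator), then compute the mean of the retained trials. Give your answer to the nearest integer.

1100 ms

n = 16, ΣRT = 21521, M = 1345.062
Σ(x−M)² = 14816898.94; s = √(14816898.94/15) = 993.878
Cutoffs: 1345.062 ± 3·993.878 → [-1636.6, 4326.7]
Outside: 5023 → excluded.
Retained (n=15): Σ = 16498, mean = 16498/15 = 1099.867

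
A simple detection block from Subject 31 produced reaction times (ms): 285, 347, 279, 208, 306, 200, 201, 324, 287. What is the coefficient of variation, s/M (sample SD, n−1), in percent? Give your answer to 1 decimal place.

20.3%

n = 9, Σ = 2437, M = 270.7778
Σ(x−M)² = 24235.556; s = √(24235.556/8) = 55.0404
CV = 55.0404 / 270.7778 = 0.20327 = 20.327%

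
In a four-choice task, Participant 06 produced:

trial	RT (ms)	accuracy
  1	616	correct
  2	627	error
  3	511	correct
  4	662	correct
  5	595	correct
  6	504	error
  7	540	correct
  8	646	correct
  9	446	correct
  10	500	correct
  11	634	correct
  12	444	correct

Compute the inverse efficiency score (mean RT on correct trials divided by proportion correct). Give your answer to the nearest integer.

Correct trials (n=10): 616, 511, 662, 595, 540, 646, 446, 500, 634, 444
Mean correct RT = 5594/10 = 559.4000 ms
Proportion correct = 10/12
IES = 559.4000 / (10/12) = 671.280 ms

671 ms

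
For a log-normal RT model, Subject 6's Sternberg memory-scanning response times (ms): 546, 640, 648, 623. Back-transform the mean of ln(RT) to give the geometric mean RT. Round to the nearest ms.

613 ms

ln(RT): 6.3026, 6.4615, 6.4739, 6.4345
Mean ln(RT) = 25.6725/4 = 6.41813
Geometric mean = exp(6.41813) = 612.86 ms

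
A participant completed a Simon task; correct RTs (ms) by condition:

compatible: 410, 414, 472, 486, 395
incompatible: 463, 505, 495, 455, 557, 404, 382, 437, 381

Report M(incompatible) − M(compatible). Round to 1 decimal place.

17.8 ms

M(compatible) = 2177/5 = 435.400
M(incompatible) = 4079/9 = 453.222
Difference = 453.222 − 435.400 = 17.822 ms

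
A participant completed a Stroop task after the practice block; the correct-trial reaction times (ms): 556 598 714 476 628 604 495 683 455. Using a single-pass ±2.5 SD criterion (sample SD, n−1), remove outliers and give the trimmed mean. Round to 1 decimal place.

n = 9, ΣRT = 5209, M = 578.778
Σ(x−M)² = 65997.56; s = √(65997.56/8) = 90.828
Cutoffs: 578.778 ± 2.5·90.828 → [351.7, 805.8]
No RTs fall outside the cutoffs; all 9 retained. Mean = 5209/9 = 578.778

578.8 ms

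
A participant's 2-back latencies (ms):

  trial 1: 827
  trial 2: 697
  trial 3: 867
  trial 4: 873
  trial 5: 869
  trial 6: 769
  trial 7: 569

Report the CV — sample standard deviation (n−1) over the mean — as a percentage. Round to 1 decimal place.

n = 7, Σ = 5471, M = 781.5714
Σ(x−M)² = 77861.714; s = √(77861.714/6) = 113.9164
CV = 113.9164 / 781.5714 = 0.14575 = 14.575%

14.6%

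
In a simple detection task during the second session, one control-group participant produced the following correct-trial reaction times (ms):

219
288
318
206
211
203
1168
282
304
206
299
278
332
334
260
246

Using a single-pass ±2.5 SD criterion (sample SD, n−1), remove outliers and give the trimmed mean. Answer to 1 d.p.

265.7 ms

n = 16, ΣRT = 5154, M = 322.125
Σ(x−M)² = 795143.75; s = √(795143.75/15) = 230.238
Cutoffs: 322.125 ± 2.5·230.238 → [-253.5, 897.7]
Outside: 1168 → excluded.
Retained (n=15): Σ = 3986, mean = 3986/15 = 265.733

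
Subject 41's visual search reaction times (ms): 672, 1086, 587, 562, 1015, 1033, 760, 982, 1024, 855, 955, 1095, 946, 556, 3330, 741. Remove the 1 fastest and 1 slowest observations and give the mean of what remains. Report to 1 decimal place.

879.5 ms

Sorted: 556, 562, 587, 672, 741, 760, 855, 946, 955, 982, 1015, 1024, 1033, 1086, 1095, 3330
Drop lowest 1 (556) and highest 1 (3330)
Remaining (n=14): Σ = 12313, mean = 12313/14 = 879.500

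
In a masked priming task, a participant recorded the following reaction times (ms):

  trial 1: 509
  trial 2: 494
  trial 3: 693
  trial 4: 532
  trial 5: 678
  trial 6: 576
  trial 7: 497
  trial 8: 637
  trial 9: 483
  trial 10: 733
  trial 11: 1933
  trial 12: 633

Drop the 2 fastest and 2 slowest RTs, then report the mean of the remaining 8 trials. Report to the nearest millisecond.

Sorted: 483, 494, 497, 509, 532, 576, 633, 637, 678, 693, 733, 1933
Drop lowest 2 (483, 494) and highest 2 (733, 1933)
Remaining (n=8): Σ = 4755, mean = 4755/8 = 594.375

594 ms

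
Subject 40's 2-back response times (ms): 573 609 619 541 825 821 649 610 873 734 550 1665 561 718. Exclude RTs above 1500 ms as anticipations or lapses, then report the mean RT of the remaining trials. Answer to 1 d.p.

Excluded: 1665
Retained (n=13): Σ = 8683
Mean = 8683/13 = 667.9231

667.9 ms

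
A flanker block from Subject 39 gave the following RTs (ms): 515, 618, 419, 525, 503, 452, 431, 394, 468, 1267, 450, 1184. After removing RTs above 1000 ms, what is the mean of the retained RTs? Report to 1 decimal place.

477.5 ms

Excluded: 1184, 1267
Retained (n=10): Σ = 4775
Mean = 4775/10 = 477.5000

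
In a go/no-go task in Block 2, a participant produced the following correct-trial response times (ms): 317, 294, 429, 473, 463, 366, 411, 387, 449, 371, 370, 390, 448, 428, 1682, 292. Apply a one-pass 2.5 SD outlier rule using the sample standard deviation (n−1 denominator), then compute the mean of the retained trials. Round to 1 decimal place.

n = 16, ΣRT = 7570, M = 473.125
Σ(x−M)² = 1606671.75; s = √(1606671.75/15) = 327.279
Cutoffs: 473.125 ± 2.5·327.279 → [-345.1, 1291.3]
Outside: 1682 → excluded.
Retained (n=15): Σ = 5888, mean = 5888/15 = 392.533

392.5 ms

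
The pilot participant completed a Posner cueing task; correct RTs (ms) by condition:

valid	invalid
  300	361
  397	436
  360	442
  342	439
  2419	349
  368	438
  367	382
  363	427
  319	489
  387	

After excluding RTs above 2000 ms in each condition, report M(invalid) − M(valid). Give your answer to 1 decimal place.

62.2 ms

valid: exclude 2419
M(valid) = 3203/9 = 355.889
M(invalid) = 3763/9 = 418.111
Difference = 418.111 − 355.889 = 62.222 ms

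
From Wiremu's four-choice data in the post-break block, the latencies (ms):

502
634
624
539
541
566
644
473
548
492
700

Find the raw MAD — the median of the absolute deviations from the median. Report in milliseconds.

56 ms

Sorted: 473, 492, 502, 539, 541, 548, 566, 624, 634, 644, 700 → median = 548
|x − 548|: 46, 86, 76, 9, 7, 18, 96, 75, 0, 56, 152
Sorted deviations: 0, 7, 9, 18, 46, 56, 75, 76, 86, 96, 152 → MAD = 56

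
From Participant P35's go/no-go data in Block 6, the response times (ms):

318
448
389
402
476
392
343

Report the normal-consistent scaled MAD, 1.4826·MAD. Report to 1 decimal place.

72.6 ms

Sorted: 318, 343, 389, 392, 402, 448, 476 → median = 392
|x − 392| sorted: 0, 3, 10, 49, 56, 74, 84 → MAD = 49
Robust SD ≈ 1.4826 × 49 = 72.647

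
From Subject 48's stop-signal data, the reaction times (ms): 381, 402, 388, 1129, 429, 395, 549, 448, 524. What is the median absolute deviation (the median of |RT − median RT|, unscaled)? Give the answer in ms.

41 ms

Sorted: 381, 388, 395, 402, 429, 448, 524, 549, 1129 → median = 429
|x − 429|: 48, 27, 41, 700, 0, 34, 120, 19, 95
Sorted deviations: 0, 19, 27, 34, 41, 48, 95, 120, 700 → MAD = 41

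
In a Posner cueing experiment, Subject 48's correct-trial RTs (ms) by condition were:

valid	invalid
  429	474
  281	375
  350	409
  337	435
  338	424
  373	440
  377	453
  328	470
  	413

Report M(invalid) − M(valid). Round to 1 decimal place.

80.9 ms

M(valid) = 2813/8 = 351.625
M(invalid) = 3893/9 = 432.556
Difference = 432.556 − 351.625 = 80.931 ms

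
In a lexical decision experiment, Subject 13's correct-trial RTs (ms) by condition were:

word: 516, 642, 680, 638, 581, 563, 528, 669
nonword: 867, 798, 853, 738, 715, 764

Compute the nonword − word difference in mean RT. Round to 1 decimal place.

M(word) = 4817/8 = 602.125
M(nonword) = 4735/6 = 789.167
Difference = 789.167 − 602.125 = 187.042 ms

187.0 ms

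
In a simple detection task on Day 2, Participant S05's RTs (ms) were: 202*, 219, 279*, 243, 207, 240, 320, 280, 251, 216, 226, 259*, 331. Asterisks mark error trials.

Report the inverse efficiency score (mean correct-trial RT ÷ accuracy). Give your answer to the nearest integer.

329 ms

Correct trials (n=10): 219, 243, 207, 240, 320, 280, 251, 216, 226, 331
Mean correct RT = 2533/10 = 253.3000 ms
Proportion correct = 10/13
IES = 253.3000 / (10/13) = 329.290 ms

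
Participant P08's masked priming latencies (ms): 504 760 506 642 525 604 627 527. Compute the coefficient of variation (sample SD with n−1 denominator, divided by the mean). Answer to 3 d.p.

n = 8, Σ = 4695, M = 586.8750
Σ(x−M)² = 55736.875; s = √(55736.875/7) = 89.2323
CV = 89.2323 / 586.8750 = 0.15205

0.152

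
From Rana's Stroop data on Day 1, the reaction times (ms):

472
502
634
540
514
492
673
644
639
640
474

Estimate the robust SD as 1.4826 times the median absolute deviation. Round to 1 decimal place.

100.8 ms

Sorted: 472, 474, 492, 502, 514, 540, 634, 639, 640, 644, 673 → median = 540
|x − 540| sorted: 0, 26, 38, 48, 66, 68, 94, 99, 100, 104, 133 → MAD = 68
Robust SD ≈ 1.4826 × 68 = 100.817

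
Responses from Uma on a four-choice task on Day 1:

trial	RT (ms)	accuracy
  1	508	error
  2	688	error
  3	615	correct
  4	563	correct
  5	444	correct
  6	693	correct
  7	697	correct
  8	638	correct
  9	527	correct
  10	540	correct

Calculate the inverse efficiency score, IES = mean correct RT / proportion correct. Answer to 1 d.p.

Correct trials (n=8): 615, 563, 444, 693, 697, 638, 527, 540
Mean correct RT = 4717/8 = 589.6250 ms
Proportion correct = 8/10
IES = 589.6250 / (8/10) = 737.031 ms

737.0 ms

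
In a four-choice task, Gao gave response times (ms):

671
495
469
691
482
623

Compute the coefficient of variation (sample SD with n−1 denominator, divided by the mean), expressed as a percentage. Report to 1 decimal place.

n = 6, Σ = 3431, M = 571.8333
Σ(x−M)² = 51200.833; s = √(51200.833/5) = 101.1937
CV = 101.1937 / 571.8333 = 0.17696 = 17.696%

17.7%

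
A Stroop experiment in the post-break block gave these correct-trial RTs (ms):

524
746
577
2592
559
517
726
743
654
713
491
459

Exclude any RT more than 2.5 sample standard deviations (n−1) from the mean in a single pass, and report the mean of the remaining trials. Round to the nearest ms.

n = 12, ΣRT = 9301, M = 775.083
Σ(x−M)² = 3720176.92; s = √(3720176.92/11) = 581.548
Cutoffs: 775.083 ± 2.5·581.548 → [-678.8, 2229.0]
Outside: 2592 → excluded.
Retained (n=11): Σ = 6709, mean = 6709/11 = 609.909

610 ms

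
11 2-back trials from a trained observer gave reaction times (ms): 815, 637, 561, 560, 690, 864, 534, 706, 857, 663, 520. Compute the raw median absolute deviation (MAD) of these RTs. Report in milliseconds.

Sorted: 520, 534, 560, 561, 637, 663, 690, 706, 815, 857, 864 → median = 663
|x − 663|: 152, 26, 102, 103, 27, 201, 129, 43, 194, 0, 143
Sorted deviations: 0, 26, 27, 43, 102, 103, 129, 143, 152, 194, 201 → MAD = 103

103 ms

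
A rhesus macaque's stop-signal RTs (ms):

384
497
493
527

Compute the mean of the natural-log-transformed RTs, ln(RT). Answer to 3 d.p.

6.157

ln(RT): 5.9506, 6.2086, 6.2005, 6.2672
Σ ln(RT) = 24.6269
Mean = 24.6269/4 = 6.15674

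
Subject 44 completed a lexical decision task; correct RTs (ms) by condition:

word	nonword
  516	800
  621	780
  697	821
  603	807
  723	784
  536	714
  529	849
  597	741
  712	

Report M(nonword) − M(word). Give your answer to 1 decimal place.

172.1 ms

M(word) = 5534/9 = 614.889
M(nonword) = 6296/8 = 787.000
Difference = 787.000 − 614.889 = 172.111 ms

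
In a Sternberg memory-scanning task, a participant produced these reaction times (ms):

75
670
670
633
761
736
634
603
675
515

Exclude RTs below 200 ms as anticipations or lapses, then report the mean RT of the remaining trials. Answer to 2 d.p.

655.22 ms

Excluded: 75
Retained (n=9): Σ = 5897
Mean = 5897/9 = 655.2222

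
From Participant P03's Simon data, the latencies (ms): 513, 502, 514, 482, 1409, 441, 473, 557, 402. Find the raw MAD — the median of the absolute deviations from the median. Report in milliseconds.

29 ms

Sorted: 402, 441, 473, 482, 502, 513, 514, 557, 1409 → median = 502
|x − 502|: 11, 0, 12, 20, 907, 61, 29, 55, 100
Sorted deviations: 0, 11, 12, 20, 29, 55, 61, 100, 907 → MAD = 29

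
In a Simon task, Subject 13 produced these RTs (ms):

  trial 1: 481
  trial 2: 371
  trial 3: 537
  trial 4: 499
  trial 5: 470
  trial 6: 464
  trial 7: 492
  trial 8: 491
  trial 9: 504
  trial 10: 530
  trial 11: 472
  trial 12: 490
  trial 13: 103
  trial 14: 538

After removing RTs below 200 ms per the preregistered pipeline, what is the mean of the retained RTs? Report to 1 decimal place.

Excluded: 103
Retained (n=13): Σ = 6339
Mean = 6339/13 = 487.6154

487.6 ms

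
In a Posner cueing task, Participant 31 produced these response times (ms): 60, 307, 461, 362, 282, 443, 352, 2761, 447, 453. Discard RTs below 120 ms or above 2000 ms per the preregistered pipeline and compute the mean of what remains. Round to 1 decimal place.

Excluded: 60, 2761
Retained (n=8): Σ = 3107
Mean = 3107/8 = 388.3750

388.4 ms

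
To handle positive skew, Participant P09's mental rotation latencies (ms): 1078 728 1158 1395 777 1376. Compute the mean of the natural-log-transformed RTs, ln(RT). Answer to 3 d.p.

6.958

ln(RT): 6.9829, 6.5903, 7.0544, 7.2406, 6.6554, 7.2269
Σ ln(RT) = 41.7506
Mean = 41.7506/6 = 6.95844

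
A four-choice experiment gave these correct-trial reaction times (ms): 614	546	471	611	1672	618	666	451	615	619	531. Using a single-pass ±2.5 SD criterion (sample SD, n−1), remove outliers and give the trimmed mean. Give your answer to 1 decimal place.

574.2 ms

n = 11, ΣRT = 7414, M = 674.000
Σ(x−M)² = 1141050.00; s = √(1141050.00/10) = 337.794
Cutoffs: 674.000 ± 2.5·337.794 → [-170.5, 1518.5]
Outside: 1672 → excluded.
Retained (n=10): Σ = 5742, mean = 5742/10 = 574.200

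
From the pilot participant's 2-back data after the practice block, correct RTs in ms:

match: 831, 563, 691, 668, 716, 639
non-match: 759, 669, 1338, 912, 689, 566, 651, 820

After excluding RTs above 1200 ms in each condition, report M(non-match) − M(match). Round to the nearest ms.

non-match: exclude 1338
M(match) = 4108/6 = 684.667
M(non-match) = 5066/7 = 723.714
Difference = 723.714 − 684.667 = 39.048 ms

39 ms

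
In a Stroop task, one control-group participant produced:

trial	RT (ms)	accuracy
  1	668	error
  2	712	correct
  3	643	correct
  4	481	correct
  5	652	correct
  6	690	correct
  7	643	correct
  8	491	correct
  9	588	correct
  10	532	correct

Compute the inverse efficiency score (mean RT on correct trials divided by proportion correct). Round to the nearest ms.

671 ms

Correct trials (n=9): 712, 643, 481, 652, 690, 643, 491, 588, 532
Mean correct RT = 5432/9 = 603.5556 ms
Proportion correct = 9/10
IES = 603.5556 / (9/10) = 670.617 ms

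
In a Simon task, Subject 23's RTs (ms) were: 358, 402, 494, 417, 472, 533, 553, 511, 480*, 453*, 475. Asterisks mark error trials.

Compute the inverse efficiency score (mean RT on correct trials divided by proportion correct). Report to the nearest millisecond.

572 ms

Correct trials (n=9): 358, 402, 494, 417, 472, 533, 553, 511, 475
Mean correct RT = 4215/9 = 468.3333 ms
Proportion correct = 9/11
IES = 468.3333 / (9/11) = 572.407 ms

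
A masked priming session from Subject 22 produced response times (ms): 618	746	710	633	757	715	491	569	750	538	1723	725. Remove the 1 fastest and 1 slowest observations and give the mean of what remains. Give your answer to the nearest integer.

676 ms

Sorted: 491, 538, 569, 618, 633, 710, 715, 725, 746, 750, 757, 1723
Drop lowest 1 (491) and highest 1 (1723)
Remaining (n=10): Σ = 6761, mean = 6761/10 = 676.100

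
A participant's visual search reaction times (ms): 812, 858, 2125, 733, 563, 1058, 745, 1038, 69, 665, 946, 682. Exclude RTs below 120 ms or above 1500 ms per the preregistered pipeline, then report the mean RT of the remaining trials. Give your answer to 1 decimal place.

Excluded: 69, 2125
Retained (n=10): Σ = 8100
Mean = 8100/10 = 810.0000

810.0 ms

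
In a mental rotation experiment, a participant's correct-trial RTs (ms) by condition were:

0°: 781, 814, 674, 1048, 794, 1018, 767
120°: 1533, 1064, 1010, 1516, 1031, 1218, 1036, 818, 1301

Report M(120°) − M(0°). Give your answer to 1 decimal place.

M(0°) = 5896/7 = 842.286
M(120°) = 10527/9 = 1169.667
Difference = 1169.667 − 842.286 = 327.381 ms

327.4 ms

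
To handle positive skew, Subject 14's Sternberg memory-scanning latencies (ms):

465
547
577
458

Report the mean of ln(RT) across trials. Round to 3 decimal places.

ln(RT): 6.1420, 6.3044, 6.3578, 6.1269
Σ ln(RT) = 24.9312
Mean = 24.9312/4 = 6.23280

6.233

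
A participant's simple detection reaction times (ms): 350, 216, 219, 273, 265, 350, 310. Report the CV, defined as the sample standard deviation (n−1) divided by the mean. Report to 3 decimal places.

n = 7, Σ = 1983, M = 283.2857
Σ(x−M)² = 18715.429; s = √(18715.429/6) = 55.8501
CV = 55.8501 / 283.2857 = 0.19715

0.197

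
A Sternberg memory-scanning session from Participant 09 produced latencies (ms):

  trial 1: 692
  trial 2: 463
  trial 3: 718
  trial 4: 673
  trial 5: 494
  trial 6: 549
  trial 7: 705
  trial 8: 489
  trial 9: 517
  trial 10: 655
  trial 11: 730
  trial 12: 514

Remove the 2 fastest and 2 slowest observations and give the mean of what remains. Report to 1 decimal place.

Sorted: 463, 489, 494, 514, 517, 549, 655, 673, 692, 705, 718, 730
Drop lowest 2 (463, 489) and highest 2 (718, 730)
Remaining (n=8): Σ = 4799, mean = 4799/8 = 599.875

599.9 ms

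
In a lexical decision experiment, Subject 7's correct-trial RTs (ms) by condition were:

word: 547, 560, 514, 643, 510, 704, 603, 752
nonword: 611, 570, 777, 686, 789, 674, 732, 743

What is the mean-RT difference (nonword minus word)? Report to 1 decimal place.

93.6 ms

M(word) = 4833/8 = 604.125
M(nonword) = 5582/8 = 697.750
Difference = 697.750 − 604.125 = 93.625 ms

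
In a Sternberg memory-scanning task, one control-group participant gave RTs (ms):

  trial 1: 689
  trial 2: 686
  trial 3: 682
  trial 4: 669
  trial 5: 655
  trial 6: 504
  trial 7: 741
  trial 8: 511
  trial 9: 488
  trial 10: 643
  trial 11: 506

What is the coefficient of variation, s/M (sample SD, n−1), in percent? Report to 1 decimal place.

n = 11, Σ = 6774, M = 615.8182
Σ(x−M)² = 87321.636; s = √(87321.636/10) = 93.4460
CV = 93.4460 / 615.8182 = 0.15174 = 15.174%

15.2%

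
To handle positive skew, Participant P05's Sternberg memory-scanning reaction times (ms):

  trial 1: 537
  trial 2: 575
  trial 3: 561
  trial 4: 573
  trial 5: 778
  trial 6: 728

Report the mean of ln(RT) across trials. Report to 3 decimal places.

6.428

ln(RT): 6.2860, 6.3544, 6.3297, 6.3509, 6.6567, 6.5903
Σ ln(RT) = 38.5680
Mean = 38.5680/6 = 6.42800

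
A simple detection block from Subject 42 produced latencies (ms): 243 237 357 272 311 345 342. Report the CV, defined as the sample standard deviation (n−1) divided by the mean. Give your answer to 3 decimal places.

n = 7, Σ = 2107, M = 301.0000
Σ(x−M)² = 15154.000; s = √(15154.000/6) = 50.2560
CV = 50.2560 / 301.0000 = 0.16696

0.167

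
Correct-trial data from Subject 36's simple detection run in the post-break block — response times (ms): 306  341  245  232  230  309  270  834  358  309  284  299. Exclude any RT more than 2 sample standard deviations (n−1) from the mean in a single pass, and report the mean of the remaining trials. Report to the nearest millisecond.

289 ms

n = 12, ΣRT = 4017, M = 334.750
Σ(x−M)² = 289614.25; s = √(289614.25/11) = 162.261
Cutoffs: 334.750 ± 2·162.261 → [10.2, 659.3]
Outside: 834 → excluded.
Retained (n=11): Σ = 3183, mean = 3183/11 = 289.364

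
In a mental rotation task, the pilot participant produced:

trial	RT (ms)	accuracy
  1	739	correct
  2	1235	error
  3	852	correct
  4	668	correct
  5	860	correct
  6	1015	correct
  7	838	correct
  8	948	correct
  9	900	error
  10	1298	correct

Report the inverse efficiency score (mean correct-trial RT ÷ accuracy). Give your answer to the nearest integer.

1128 ms

Correct trials (n=8): 739, 852, 668, 860, 1015, 838, 948, 1298
Mean correct RT = 7218/8 = 902.2500 ms
Proportion correct = 8/10
IES = 902.2500 / (8/10) = 1127.812 ms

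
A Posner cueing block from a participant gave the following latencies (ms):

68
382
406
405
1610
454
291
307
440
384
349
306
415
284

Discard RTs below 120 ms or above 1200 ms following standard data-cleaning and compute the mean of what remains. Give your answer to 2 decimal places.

368.58 ms

Excluded: 68, 1610
Retained (n=12): Σ = 4423
Mean = 4423/12 = 368.5833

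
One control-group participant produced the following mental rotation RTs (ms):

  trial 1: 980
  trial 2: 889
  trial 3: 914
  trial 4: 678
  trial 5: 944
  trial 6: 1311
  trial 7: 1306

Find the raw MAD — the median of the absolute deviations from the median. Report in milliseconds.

Sorted: 678, 889, 914, 944, 980, 1306, 1311 → median = 944
|x − 944|: 36, 55, 30, 266, 0, 367, 362
Sorted deviations: 0, 30, 36, 55, 266, 362, 367 → MAD = 55

55 ms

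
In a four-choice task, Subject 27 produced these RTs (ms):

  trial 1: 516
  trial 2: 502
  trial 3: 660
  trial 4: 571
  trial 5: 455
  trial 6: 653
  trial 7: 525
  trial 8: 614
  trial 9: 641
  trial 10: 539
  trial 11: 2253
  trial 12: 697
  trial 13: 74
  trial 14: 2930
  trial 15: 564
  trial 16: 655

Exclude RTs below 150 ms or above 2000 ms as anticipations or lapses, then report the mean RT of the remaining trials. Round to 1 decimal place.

584.0 ms

Excluded: 74, 2253, 2930
Retained (n=13): Σ = 7592
Mean = 7592/13 = 584.0000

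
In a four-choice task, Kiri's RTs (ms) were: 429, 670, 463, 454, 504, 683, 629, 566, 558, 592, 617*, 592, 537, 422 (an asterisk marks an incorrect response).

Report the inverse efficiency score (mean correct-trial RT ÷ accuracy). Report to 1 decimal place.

Correct trials (n=13): 429, 670, 463, 454, 504, 683, 629, 566, 558, 592, 592, 537, 422
Mean correct RT = 7099/13 = 546.0769 ms
Proportion correct = 13/14
IES = 546.0769 / (13/14) = 588.083 ms

588.1 ms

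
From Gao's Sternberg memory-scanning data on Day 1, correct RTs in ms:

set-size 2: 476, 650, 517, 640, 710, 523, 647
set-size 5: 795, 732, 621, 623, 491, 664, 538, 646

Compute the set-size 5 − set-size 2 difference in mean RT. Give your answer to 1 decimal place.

M(set-size 2) = 4163/7 = 594.714
M(set-size 5) = 5110/8 = 638.750
Difference = 638.750 − 594.714 = 44.036 ms

44.0 ms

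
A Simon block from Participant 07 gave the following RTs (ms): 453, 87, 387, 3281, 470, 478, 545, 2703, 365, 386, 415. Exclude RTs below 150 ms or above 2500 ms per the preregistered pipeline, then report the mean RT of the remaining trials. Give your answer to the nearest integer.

437 ms

Excluded: 87, 2703, 3281
Retained (n=8): Σ = 3499
Mean = 3499/8 = 437.3750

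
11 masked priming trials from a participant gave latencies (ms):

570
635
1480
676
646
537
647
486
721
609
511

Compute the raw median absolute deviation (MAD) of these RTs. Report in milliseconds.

Sorted: 486, 511, 537, 570, 609, 635, 646, 647, 676, 721, 1480 → median = 635
|x − 635|: 65, 0, 845, 41, 11, 98, 12, 149, 86, 26, 124
Sorted deviations: 0, 11, 12, 26, 41, 65, 86, 98, 124, 149, 845 → MAD = 65

65 ms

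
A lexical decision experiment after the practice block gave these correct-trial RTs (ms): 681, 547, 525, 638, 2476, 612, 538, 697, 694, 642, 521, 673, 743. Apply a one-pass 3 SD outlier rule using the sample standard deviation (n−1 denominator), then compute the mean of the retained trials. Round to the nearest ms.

n = 13, ΣRT = 9987, M = 768.231
Σ(x−M)² = 3223910.31; s = √(3223910.31/12) = 518.323
Cutoffs: 768.231 ± 3·518.323 → [-786.7, 2323.2]
Outside: 2476 → excluded.
Retained (n=12): Σ = 7511, mean = 7511/12 = 625.917

626 ms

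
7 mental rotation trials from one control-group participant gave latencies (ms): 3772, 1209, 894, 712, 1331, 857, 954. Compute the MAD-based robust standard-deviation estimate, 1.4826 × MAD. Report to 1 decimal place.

Sorted: 712, 857, 894, 954, 1209, 1331, 3772 → median = 954
|x − 954| sorted: 0, 60, 97, 242, 255, 377, 2818 → MAD = 242
Robust SD ≈ 1.4826 × 242 = 358.789

358.8 ms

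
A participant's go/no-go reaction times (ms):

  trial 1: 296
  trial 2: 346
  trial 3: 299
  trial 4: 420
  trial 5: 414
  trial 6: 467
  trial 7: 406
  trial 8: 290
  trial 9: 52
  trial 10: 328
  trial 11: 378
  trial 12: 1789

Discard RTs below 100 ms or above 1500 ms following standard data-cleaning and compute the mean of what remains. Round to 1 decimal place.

Excluded: 52, 1789
Retained (n=10): Σ = 3644
Mean = 3644/10 = 364.4000

364.4 ms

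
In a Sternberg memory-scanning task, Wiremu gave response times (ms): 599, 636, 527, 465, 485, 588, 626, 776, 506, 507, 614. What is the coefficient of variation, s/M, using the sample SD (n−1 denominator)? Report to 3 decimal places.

n = 11, Σ = 6329, M = 575.3636
Σ(x−M)² = 80876.545; s = √(80876.545/10) = 89.9314
CV = 89.9314 / 575.3636 = 0.15630

0.156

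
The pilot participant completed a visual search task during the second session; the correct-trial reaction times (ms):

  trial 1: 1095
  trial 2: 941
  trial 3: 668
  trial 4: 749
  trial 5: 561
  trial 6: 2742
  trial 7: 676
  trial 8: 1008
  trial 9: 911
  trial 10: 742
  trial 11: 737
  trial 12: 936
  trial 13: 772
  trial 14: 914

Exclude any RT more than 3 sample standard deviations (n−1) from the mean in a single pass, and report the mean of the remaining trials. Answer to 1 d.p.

n = 14, ΣRT = 13452, M = 960.857
Σ(x−M)² = 3703735.71; s = √(3703735.71/13) = 533.763
Cutoffs: 960.857 ± 3·533.763 → [-640.4, 2562.1]
Outside: 2742 → excluded.
Retained (n=13): Σ = 10710, mean = 10710/13 = 823.846

823.8 ms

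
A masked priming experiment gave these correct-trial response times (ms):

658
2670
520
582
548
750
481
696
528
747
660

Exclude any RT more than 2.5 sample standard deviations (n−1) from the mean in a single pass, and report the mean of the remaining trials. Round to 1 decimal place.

617.0 ms

n = 11, ΣRT = 8840, M = 803.636
Σ(x−M)² = 3917816.55; s = √(3917816.55/10) = 625.925
Cutoffs: 803.636 ± 2.5·625.925 → [-761.2, 2368.4]
Outside: 2670 → excluded.
Retained (n=10): Σ = 6170, mean = 6170/10 = 617.000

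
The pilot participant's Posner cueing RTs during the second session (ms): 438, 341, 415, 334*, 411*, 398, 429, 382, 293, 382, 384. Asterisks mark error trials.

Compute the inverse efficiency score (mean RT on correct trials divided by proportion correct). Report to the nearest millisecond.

Correct trials (n=9): 438, 341, 415, 398, 429, 382, 293, 382, 384
Mean correct RT = 3462/9 = 384.6667 ms
Proportion correct = 9/11
IES = 384.6667 / (9/11) = 470.148 ms

470 ms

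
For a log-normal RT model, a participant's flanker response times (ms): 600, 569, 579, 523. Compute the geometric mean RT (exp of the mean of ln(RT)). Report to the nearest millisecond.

567 ms

ln(RT): 6.3969, 6.3439, 6.3613, 6.2596
Mean ln(RT) = 25.3617/4 = 6.34042
Geometric mean = exp(6.34042) = 567.04 ms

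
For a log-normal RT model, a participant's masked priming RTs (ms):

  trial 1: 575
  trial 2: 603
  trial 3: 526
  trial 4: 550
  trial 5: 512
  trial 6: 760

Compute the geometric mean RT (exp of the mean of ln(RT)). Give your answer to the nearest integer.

ln(RT): 6.3544, 6.4019, 6.2653, 6.3099, 6.2383, 6.6333
Mean ln(RT) = 38.2031/6 = 6.36719
Geometric mean = exp(6.36719) = 582.42 ms

582 ms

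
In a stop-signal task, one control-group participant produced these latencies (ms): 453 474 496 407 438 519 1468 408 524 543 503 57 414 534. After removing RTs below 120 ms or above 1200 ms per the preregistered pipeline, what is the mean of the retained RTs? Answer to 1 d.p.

476.1 ms

Excluded: 57, 1468
Retained (n=12): Σ = 5713
Mean = 5713/12 = 476.0833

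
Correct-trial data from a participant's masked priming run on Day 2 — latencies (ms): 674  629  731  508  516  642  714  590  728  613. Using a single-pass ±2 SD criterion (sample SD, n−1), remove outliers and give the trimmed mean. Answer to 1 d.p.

n = 10, ΣRT = 6345, M = 634.500
Σ(x−M)² = 58508.50; s = √(58508.50/9) = 80.628
Cutoffs: 634.500 ± 2·80.628 → [473.2, 795.8]
No RTs fall outside the cutoffs; all 10 retained. Mean = 6345/10 = 634.500

634.5 ms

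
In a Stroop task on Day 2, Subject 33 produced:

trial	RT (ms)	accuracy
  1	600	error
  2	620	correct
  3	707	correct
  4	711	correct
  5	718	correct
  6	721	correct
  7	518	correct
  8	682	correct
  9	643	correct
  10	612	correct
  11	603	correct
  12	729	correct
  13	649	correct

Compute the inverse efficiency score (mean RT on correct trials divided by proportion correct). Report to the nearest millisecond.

Correct trials (n=12): 620, 707, 711, 718, 721, 518, 682, 643, 612, 603, 729, 649
Mean correct RT = 7913/12 = 659.4167 ms
Proportion correct = 12/13
IES = 659.4167 / (12/13) = 714.368 ms

714 ms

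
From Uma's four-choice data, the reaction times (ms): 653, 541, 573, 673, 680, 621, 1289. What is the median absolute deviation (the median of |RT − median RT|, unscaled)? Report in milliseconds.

32 ms

Sorted: 541, 573, 621, 653, 673, 680, 1289 → median = 653
|x − 653|: 0, 112, 80, 20, 27, 32, 636
Sorted deviations: 0, 20, 27, 32, 80, 112, 636 → MAD = 32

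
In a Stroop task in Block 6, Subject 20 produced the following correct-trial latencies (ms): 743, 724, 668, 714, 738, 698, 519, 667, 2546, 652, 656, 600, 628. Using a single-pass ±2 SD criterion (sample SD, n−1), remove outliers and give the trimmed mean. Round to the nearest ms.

n = 13, ΣRT = 10553, M = 811.769
Σ(x−M)² = 3303682.31; s = √(3303682.31/12) = 524.697
Cutoffs: 811.769 ± 2·524.697 → [-237.6, 1861.2]
Outside: 2546 → excluded.
Retained (n=12): Σ = 8007, mean = 8007/12 = 667.250

667 ms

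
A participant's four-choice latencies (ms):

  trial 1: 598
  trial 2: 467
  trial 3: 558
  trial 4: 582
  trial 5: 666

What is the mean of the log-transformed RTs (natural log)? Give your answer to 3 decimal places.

6.346

ln(RT): 6.3936, 6.1463, 6.3244, 6.3665, 6.5013
Σ ln(RT) = 31.7320
Mean = 31.7320/5 = 6.34641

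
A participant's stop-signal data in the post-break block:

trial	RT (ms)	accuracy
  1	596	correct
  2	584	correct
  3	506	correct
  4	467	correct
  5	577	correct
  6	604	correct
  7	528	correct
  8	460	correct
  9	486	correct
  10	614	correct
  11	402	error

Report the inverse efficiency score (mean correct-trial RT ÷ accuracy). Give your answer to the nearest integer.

596 ms

Correct trials (n=10): 596, 584, 506, 467, 577, 604, 528, 460, 486, 614
Mean correct RT = 5422/10 = 542.2000 ms
Proportion correct = 10/11
IES = 542.2000 / (10/11) = 596.420 ms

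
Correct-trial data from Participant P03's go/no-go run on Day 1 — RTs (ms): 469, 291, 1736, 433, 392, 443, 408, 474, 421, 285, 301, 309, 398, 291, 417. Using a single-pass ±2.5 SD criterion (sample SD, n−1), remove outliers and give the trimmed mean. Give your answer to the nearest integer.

381 ms

n = 15, ΣRT = 7068, M = 471.200
Σ(x−M)² = 1777960.40; s = √(1777960.40/14) = 356.367
Cutoffs: 471.200 ± 2.5·356.367 → [-419.7, 1362.1]
Outside: 1736 → excluded.
Retained (n=14): Σ = 5332, mean = 5332/14 = 380.857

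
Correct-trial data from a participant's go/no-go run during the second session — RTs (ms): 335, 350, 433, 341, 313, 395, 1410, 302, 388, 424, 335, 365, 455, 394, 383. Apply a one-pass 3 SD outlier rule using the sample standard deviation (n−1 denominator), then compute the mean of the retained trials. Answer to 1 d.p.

n = 15, ΣRT = 6623, M = 441.533
Σ(x−M)² = 1032237.73; s = √(1032237.73/14) = 271.535
Cutoffs: 441.533 ± 3·271.535 → [-373.1, 1256.1]
Outside: 1410 → excluded.
Retained (n=14): Σ = 5213, mean = 5213/14 = 372.357

372.4 ms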